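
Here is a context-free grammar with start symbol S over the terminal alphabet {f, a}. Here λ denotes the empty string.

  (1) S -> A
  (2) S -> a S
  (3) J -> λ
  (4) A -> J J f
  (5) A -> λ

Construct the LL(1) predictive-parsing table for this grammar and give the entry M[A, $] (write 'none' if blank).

A -> λ

FIRST(J): from J->λ we get {λ}. So FIRST(J) = {λ}.
FIRST(A): from A->J J f we get {f}; from A->λ we get {λ}. So FIRST(A) = {λ, f}.
FIRST(S): from S->A we get {λ, f}; from S->a S we get {a}. So FIRST(S) = {λ, a, f}.
FOLLOW(S) includes $ since S is the start symbol.
FOLLOW(S): in S->a S, the suffix after S is empty (adds nothing new). Thus FOLLOW(S) = {$}.
FOLLOW(A): in S->A, the suffix after A is empty, so FOLLOW(A) ⊇ FOLLOW(S) = {$}. Thus FOLLOW(A) = {$}.
For A -> J J f: FIRST(J J f) = {f}, so it goes in M[A, t] for t ∈ {f}.
For A -> λ: FIRST(λ) = {λ}, so it goes in M[A, t] for t ∈ {}; since λ ∈ FIRST, also for every t ∈ FOLLOW(A) = {$}.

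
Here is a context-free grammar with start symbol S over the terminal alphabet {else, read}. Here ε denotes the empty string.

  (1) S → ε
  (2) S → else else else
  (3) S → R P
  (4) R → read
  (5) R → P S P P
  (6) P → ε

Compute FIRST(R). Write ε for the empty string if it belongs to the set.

{ε, else, read}

FIRST(P): from P→ε we get {ε}. So FIRST(P) = {ε}.
FIRST(S): from S→ε we get {ε}; from S→else else else we get {else}; from S→R P we get {ε, else, read}. So FIRST(S) = {ε, else, read}.
FIRST(R): from R→read we get {read}; from R→P S P P we get {ε, else, read}. So FIRST(R) = {ε, else, read}.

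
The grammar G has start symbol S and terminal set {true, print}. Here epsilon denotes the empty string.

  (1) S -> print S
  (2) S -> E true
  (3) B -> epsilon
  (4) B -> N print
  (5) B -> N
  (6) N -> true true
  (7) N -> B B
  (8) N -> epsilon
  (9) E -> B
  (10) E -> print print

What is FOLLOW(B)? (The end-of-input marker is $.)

FIRST(S): from S->print S we get {print}; from S->E true we get {print, true}. So FIRST(S) = {print, true}.
FIRST(B): from B->epsilon we get {epsilon}; from B->N print we get {print, true}; from B->N we get {epsilon, print, true}. So FIRST(B) = {epsilon, print, true}.
FIRST(N): from N->true true we get {true}; from N->B B we get {epsilon, print, true}; from N->epsilon we get {epsilon}. So FIRST(N) = {epsilon, print, true}.
FIRST(E): from E->B we get {epsilon, print, true}; from E->print print we get {print}. So FIRST(E) = {epsilon, print, true}.
FOLLOW(S) includes $ since S is the start symbol.
FOLLOW(S): in S->print S, the suffix after S is empty (adds nothing new). Thus FOLLOW(S) = {$}.
FOLLOW(E): in S->E true, E is followed by true with FIRST {true}. Thus FOLLOW(E) = {true}.
FOLLOW(B): in N->B B (occurrence 1), B is followed by B with FIRST {epsilon, print, true}; in N->B B (occurrence 1), the suffix after B is nullable, so FOLLOW(B) ⊇ FOLLOW(N) = {print, true}; in N->B B (occurrence 2), the suffix after B is empty, so FOLLOW(B) ⊇ FOLLOW(N) = {print, true}; in E->B, the suffix after B is empty, so FOLLOW(B) ⊇ FOLLOW(E) = {true}. Thus FOLLOW(B) = {print, true}.
FOLLOW(N): in B->N print, N is followed by print with FIRST {print}; in B->N, the suffix after N is empty, so FOLLOW(N) ⊇ FOLLOW(B) = {print, true}. Thus FOLLOW(N) = {print, true}.

{print, true}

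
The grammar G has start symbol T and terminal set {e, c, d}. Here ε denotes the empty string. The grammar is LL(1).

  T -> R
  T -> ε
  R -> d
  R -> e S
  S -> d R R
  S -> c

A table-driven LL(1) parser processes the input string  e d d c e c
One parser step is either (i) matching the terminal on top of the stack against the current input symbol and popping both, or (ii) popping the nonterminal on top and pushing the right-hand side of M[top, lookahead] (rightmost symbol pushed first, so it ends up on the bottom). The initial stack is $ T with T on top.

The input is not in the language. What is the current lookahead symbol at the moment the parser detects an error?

c

step 1: stack=$ T  input=e d d c e c $  — expand T -> R
step 2: stack=$ R  input=e d d c e c $  — expand R -> e S
step 3: stack=$ S e  input=e d d c e c $  — match e
step 4: stack=$ S  input=d d c e c $  — expand S -> d R R
step 5: stack=$ R R d  input=d d c e c $  — match d
step 6: stack=$ R R  input=d c e c $  — expand R -> d
step 7: stack=$ R d  input=d c e c $  — match d
step 8: stack=$ R  input=c e c $  — error: M[R, c] is empty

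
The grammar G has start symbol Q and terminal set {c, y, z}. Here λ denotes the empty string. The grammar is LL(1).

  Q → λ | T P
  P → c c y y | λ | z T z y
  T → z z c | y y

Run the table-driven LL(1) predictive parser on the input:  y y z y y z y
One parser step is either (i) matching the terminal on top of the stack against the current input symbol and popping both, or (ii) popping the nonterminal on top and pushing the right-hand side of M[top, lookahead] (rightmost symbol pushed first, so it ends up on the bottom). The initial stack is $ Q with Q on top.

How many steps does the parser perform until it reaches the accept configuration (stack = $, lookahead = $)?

11

      Stack      Input            Action
   1  $ Q        y y z y y z y $  expand Q → T P
   2  $ P T      y y z y y z y $  expand T → y y
   3  $ P y y    y y z y y z y $  match y
   4  $ P y      y z y y z y $    match y
   5  $ P        z y y z y $      expand P → z T z y
   6  $ y z T z  z y y z y $      match z
   7  $ y z T    y y z y $        expand T → y y
   8  $ y z y y  y y z y $        match y
   9  $ y z y    y z y $          match y
  10  $ y z      z y $            match z
  11  $ y        y $              match y
Accept reached after 11 steps.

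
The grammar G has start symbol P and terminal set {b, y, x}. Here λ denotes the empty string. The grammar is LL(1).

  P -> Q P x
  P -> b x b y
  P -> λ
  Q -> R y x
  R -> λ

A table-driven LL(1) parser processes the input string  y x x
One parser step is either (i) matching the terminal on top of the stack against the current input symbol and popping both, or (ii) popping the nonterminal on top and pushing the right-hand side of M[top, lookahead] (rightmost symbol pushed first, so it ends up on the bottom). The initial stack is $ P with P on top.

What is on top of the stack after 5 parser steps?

P

     Stack        Input    Action
  1  $ P          y x x $  expand P -> Q P x
  2  $ x P Q      y x x $  expand Q -> R y x
  3  $ x P x y R  y x x $  expand R -> λ
  4  $ x P x y    y x x $  match y
  5  $ x P x      x x $    match x
Stack after step 5: $ x P (top = P).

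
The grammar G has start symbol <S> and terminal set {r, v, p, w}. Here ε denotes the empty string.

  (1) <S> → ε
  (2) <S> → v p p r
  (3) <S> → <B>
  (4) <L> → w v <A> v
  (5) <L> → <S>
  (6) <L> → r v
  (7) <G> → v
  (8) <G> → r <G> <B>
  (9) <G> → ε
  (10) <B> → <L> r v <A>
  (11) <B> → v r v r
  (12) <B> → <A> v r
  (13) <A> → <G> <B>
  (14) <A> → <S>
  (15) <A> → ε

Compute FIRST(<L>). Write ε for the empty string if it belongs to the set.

FIRST(<G>) = {ε, r, v}
FIRST(<S>) = {ε, r, v, w}  (via <B>)
FIRST(<L>) = {ε, r, v, w}  (via <S>)
FIRST(<B>) = {r, v, w}  (via <L> r v <A>, <A> v r)
FIRST(<A>) = {ε, r, v, w}  (via <G> <B>, <S>)

{ε, r, v, w}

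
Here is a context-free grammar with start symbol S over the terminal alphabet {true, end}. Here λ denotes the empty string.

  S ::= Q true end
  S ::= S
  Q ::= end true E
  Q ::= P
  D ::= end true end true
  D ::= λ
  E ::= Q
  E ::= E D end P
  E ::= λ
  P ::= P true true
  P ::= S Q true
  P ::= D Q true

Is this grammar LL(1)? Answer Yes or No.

No

FIRST(S) = {end}
FIRST(Q) = {end}
FIRST(D) = {λ, end}
FIRST(E) = {λ, end}
FIRST(P) = {end}
FOLLOW(S) = {$, end}
FOLLOW(Q) = {end, true}
FOLLOW(D) = {end}
FOLLOW(E) = {end, true}
FOLLOW(P) = {end, true}
Cell M[D, end] receives both D ::= end true end true and D ::= λ — the grammar is not LL(1).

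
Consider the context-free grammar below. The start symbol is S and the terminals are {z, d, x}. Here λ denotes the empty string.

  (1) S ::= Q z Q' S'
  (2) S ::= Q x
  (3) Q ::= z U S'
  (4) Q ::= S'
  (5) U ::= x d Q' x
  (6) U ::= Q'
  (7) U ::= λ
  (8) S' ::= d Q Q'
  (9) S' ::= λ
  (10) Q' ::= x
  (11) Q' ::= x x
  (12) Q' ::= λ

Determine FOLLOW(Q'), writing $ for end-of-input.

{$, d, x, z}

FIRST(S'): from S'::=d Q Q' we get {d}; from S'::=λ we get {λ}. So FIRST(S') = {λ, d}.
FIRST(Q'): from Q'::=x we get {x}; from Q'::=x x we get {x}; from Q'::=λ we get {λ}. So FIRST(Q') = {λ, x}.
FIRST(Q): from Q::=z U S' we get {z}; from Q::=S' we get {λ, d}. So FIRST(Q) = {λ, d, z}.
FIRST(U): from U::=x d Q' x we get {x}; from U::=Q' we get {λ, x}; from U::=λ we get {λ}. So FIRST(U) = {λ, x}.
FIRST(S): from S::=Q z Q' S' we get {d, z}; from S::=Q x we get {d, x, z}. So FIRST(S) = {d, x, z}.
FOLLOW(S) includes $ since S is the start symbol.
FOLLOW(S): S appears on no right-hand side. Thus FOLLOW(S) = {$}.
FOLLOW(Q): in S::=Q z Q' S', Q is followed by z Q' S' with FIRST {z}; in S::=Q x, Q is followed by x with FIRST {x}; in S'::=d Q Q', Q is followed by Q' with FIRST {λ, x}; in S'::=d Q Q', the suffix after Q is nullable, so FOLLOW(Q) ⊇ FOLLOW(S') = {$, x, z}. Thus FOLLOW(Q) = {$, x, z}.
FOLLOW(U): in Q::=z U S', U is followed by S' with FIRST {λ, d}; in Q::=z U S', the suffix after U is nullable, so FOLLOW(U) ⊇ FOLLOW(Q) = {$, x, z}. Thus FOLLOW(U) = {$, d, x, z}.
FOLLOW(S'): in S::=Q z Q' S', the suffix after S' is empty, so FOLLOW(S') ⊇ FOLLOW(S) = {$}; in Q::=z U S', the suffix after S' is empty, so FOLLOW(S') ⊇ FOLLOW(Q) = {$, x, z}; in Q::=S', the suffix after S' is empty, so FOLLOW(S') ⊇ FOLLOW(Q) = {$, x, z}. Thus FOLLOW(S') = {$, x, z}.
FOLLOW(Q'): in S::=Q z Q' S', Q' is followed by S' with FIRST {λ, d}; in S::=Q z Q' S', the suffix after Q' is nullable, so FOLLOW(Q') ⊇ FOLLOW(S) = {$}; in U::=x d Q' x, Q' is followed by x with FIRST {x}; in U::=Q', the suffix after Q' is empty, so FOLLOW(Q') ⊇ FOLLOW(U) = {$, d, x, z}; in S'::=d Q Q', the suffix after Q' is empty, so FOLLOW(Q') ⊇ FOLLOW(S') = {$, x, z}. Thus FOLLOW(Q') = {$, d, x, z}.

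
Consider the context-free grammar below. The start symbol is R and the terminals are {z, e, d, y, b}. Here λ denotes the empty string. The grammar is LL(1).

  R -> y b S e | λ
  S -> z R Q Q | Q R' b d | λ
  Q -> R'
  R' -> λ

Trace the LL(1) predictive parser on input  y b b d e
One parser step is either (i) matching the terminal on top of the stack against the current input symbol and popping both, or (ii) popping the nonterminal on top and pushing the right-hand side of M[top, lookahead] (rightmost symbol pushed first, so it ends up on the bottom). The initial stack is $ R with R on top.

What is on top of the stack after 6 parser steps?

R'

step 1: stack=$ R  input=y b b d e $  — expand R -> y b S e
step 2: stack=$ e S b y  input=y b b d e $  — match y
step 3: stack=$ e S b  input=b b d e $  — match b
step 4: stack=$ e S  input=b d e $  — expand S -> Q R' b d
step 5: stack=$ e d b R' Q  input=b d e $  — expand Q -> R'
step 6: stack=$ e d b R' R'  input=b d e $  — expand R' -> λ
Stack after step 6: $ e d b R' (top = R').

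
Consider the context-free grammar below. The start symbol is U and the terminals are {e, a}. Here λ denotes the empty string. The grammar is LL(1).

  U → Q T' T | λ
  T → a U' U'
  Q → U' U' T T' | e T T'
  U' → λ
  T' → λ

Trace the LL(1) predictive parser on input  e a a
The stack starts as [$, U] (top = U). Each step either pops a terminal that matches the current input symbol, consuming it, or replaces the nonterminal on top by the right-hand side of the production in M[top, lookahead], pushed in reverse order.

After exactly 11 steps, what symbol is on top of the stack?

U'

      Stack              Input    Action
   1  $ U                e a a $  expand U → Q T' T
   2  $ T T' Q           e a a $  expand Q → e T T'
   3  $ T T' T' T e      e a a $  match e
   4  $ T T' T' T        a a $    expand T → a U' U'
   5  $ T T' T' U' U' a  a a $    match a
   6  $ T T' T' U' U'    a $      expand U' → λ
   7  $ T T' T' U'       a $      expand U' → λ
   8  $ T T' T'          a $      expand T' → λ
   9  $ T T'             a $      expand T' → λ
  10  $ T                a $      expand T → a U' U'
  11  $ U' U' a          a $      match a
Stack after step 11: $ U' U' (top = U').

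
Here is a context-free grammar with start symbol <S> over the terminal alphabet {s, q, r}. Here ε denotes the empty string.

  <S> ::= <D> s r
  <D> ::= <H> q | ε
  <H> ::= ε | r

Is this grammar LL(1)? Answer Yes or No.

FIRST(<S>) = {q, r, s}
FIRST(<D>) = {ε, q, r}
FIRST(<H>) = {ε, r}
FOLLOW(<S>) = {$}
FOLLOW(<D>) = {s}
FOLLOW(<H>) = {q}
Each cell of M receives at most one production.

Yes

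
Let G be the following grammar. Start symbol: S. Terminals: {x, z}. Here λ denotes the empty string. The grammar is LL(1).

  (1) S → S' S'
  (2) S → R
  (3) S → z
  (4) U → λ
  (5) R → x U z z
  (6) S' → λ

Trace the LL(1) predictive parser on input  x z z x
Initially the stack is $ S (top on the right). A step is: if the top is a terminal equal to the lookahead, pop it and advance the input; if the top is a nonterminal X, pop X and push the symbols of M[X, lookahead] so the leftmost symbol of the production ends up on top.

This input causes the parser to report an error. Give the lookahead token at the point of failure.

x

step 1: stack=$ S  input=x z z x $  — expand S → R
step 2: stack=$ R  input=x z z x $  — expand R → x U z z
step 3: stack=$ z z U x  input=x z z x $  — match x
step 4: stack=$ z z U  input=z z x $  — expand U → λ
step 5: stack=$ z z  input=z z x $  — match z
step 6: stack=$ z  input=z x $  — match z
step 7: stack=$  input=x $  — error: stack empty but input remains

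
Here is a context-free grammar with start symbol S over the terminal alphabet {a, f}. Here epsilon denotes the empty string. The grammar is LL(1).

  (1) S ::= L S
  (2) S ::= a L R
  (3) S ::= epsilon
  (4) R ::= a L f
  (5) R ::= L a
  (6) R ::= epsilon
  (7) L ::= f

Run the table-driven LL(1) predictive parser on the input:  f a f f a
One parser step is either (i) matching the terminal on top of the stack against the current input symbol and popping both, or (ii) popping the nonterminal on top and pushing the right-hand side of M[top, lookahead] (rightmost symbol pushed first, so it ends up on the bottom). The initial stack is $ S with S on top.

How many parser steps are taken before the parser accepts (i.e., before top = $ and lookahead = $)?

      Stack    Input        Action
   1  $ S      f a f f a $  expand S ::= L S
   2  $ S L    f a f f a $  expand L ::= f
   3  $ S f    f a f f a $  match f
   4  $ S      a f f a $    expand S ::= a L R
   5  $ R L a  a f f a $    match a
   6  $ R L    f f a $      expand L ::= f
   7  $ R f    f f a $      match f
   8  $ R      f a $        expand R ::= L a
   9  $ a L    f a $        expand L ::= f
  10  $ a f    f a $        match f
  11  $ a      a $          match a
Accept reached after 11 steps.

11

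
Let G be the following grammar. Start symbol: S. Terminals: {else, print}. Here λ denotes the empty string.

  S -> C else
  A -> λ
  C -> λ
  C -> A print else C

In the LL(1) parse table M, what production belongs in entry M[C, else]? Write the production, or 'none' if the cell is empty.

C -> λ

FIRST(A) = {λ}
FIRST(C) = {λ, print}  (via A print else C)
FIRST(S) = {else, print}  (via C else)
FOLLOW(S) includes $ since S is the start symbol.
FOLLOW(C): in S->C else, C is followed by else with FIRST {else}; in C->A print else C, the suffix after C is empty (adds nothing new). Thus FOLLOW(C) = {else}.
For C -> λ: FIRST(λ) = {λ}, so it goes in M[C, t] for t ∈ {}; since λ ∈ FIRST, also for every t ∈ FOLLOW(C) = {else}.
For C -> A print else C: FIRST(A print else C) = {print}, so it goes in M[C, t] for t ∈ {print}.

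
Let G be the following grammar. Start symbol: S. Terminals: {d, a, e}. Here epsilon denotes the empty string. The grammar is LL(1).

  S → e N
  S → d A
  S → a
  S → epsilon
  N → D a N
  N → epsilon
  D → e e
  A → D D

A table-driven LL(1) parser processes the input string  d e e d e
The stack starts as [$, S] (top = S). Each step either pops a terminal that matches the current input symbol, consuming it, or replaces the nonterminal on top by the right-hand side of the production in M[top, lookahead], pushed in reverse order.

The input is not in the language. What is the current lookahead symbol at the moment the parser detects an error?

step 1: stack=$ S  input=d e e d e $  — expand S → d A
step 2: stack=$ A d  input=d e e d e $  — match d
step 3: stack=$ A  input=e e d e $  — expand A → D D
step 4: stack=$ D D  input=e e d e $  — expand D → e e
step 5: stack=$ D e e  input=e e d e $  — match e
step 6: stack=$ D e  input=e d e $  — match e
step 7: stack=$ D  input=d e $  — error: M[D, d] is empty

d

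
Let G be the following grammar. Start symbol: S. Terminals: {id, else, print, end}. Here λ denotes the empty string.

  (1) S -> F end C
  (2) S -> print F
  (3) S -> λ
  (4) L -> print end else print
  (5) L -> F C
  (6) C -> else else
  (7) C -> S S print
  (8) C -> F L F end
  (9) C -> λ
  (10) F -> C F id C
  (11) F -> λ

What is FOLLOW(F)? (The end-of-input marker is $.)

FIRST(S): from S->F end C we get {else, end, id, print}; from S->print F we get {print}; from S->λ we get {λ}. So FIRST(S) = {λ, else, end, id, print}.
FIRST(L): from L->print end else print we get {print}; from L->F C we get {λ, else, end, id, print}. So FIRST(L) = {λ, else, end, id, print}.
FIRST(C): from C->else else we get {else}; from C->S S print we get {else, end, id, print}; from C->F L F end we get {else, end, id, print}; from C->λ we get {λ}. So FIRST(C) = {λ, else, end, id, print}.
FIRST(F): from F->C F id C we get {else, end, id, print}; from F->λ we get {λ}. So FIRST(F) = {λ, else, end, id, print}.
FOLLOW(S) includes $ since S is the start symbol.
FOLLOW(S): in C->S S print (occurrence 1), S is followed by S print with FIRST {else, end, id, print}; in C->S S print (occurrence 2), S is followed by print with FIRST {print}. Thus FOLLOW(S) = {$, else, end, id, print}.
FOLLOW(L): in C->F L F end, L is followed by F end with FIRST {else, end, id, print}. Thus FOLLOW(L) = {else, end, id, print}.
FOLLOW(F): in S->F end C, F is followed by end C with FIRST {end}; in S->print F, the suffix after F is empty, so FOLLOW(F) ⊇ FOLLOW(S) = {$, else, end, id, print}; in L->F C, F is followed by C with FIRST {λ, else, end, id, print}; in L->F C, the suffix after F is nullable, so FOLLOW(F) ⊇ FOLLOW(L) = {else, end, id, print}; in C->F L F end (occurrence 1), F is followed by L F end with FIRST {else, end, id, print}; in C->F L F end (occurrence 2), F is followed by end with FIRST {end}; in F->C F id C, F is followed by id C with FIRST {id}. Thus FOLLOW(F) = {$, else, end, id, print}.
FOLLOW(C): in S->F end C, the suffix after C is empty, so FOLLOW(C) ⊇ FOLLOW(S) = {$, else, end, id, print}; in L->F C, the suffix after C is empty, so FOLLOW(C) ⊇ FOLLOW(L) = {else, end, id, print}; in F->C F id C (occurrence 1), C is followed by F id C with FIRST {else, end, id, print}; in F->C F id C (occurrence 2), the suffix after C is empty, so FOLLOW(C) ⊇ FOLLOW(F) = {$, else, end, id, print}. Thus FOLLOW(C) = {$, else, end, id, print}.

{$, else, end, id, print}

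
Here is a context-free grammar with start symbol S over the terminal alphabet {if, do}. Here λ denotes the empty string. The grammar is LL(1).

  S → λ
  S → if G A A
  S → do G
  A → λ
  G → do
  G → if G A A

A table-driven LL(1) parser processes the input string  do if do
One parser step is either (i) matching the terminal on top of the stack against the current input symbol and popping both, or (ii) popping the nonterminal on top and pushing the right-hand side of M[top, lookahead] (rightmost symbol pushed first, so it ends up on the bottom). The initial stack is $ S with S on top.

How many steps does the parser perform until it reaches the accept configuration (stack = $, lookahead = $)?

8

step 1: stack=$ S  input=do if do $  — expand S → do G
step 2: stack=$ G do  input=do if do $  — match do
step 3: stack=$ G  input=if do $  — expand G → if G A A
step 4: stack=$ A A G if  input=if do $  — match if
step 5: stack=$ A A G  input=do $  — expand G → do
step 6: stack=$ A A do  input=do $  — match do
step 7: stack=$ A A  input=$  — expand A → λ
step 8: stack=$ A  input=$  — expand A → λ
Accept reached after 8 steps.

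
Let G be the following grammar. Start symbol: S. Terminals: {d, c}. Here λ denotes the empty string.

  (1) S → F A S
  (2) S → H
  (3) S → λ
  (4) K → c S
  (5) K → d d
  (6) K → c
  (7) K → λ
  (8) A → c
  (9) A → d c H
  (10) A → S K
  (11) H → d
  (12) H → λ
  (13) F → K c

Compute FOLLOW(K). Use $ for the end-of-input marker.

{$, c, d}

FIRST(K) = {λ, c, d}
FIRST(H) = {λ, d}
FIRST(F) = {c, d}  (via K c)
FIRST(S) = {λ, c, d}  (via F A S, H)
FIRST(A) = {λ, c, d}  (via S K)
FOLLOW(S) includes $ since S is the start symbol.
FOLLOW(S): in S→F A S, the suffix after S is empty (adds nothing new); in K→c S, the suffix after S is empty, so FOLLOW(S) ⊇ FOLLOW(K) = {$, c, d}; in A→S K, S is followed by K with FIRST {λ, c, d}; in A→S K, the suffix after S is nullable, so FOLLOW(S) ⊇ FOLLOW(A) = {$, c, d}. Thus FOLLOW(S) = {$, c, d}.
FOLLOW(A): in S→F A S, A is followed by S with FIRST {λ, c, d}; in S→F A S, the suffix after A is nullable, so FOLLOW(A) ⊇ FOLLOW(S) = {$, c, d}. Thus FOLLOW(A) = {$, c, d}.
FOLLOW(K): in A→S K, the suffix after K is empty, so FOLLOW(K) ⊇ FOLLOW(A) = {$, c, d}; in F→K c, K is followed by c with FIRST {c}. Thus FOLLOW(K) = {$, c, d}.
FOLLOW(H): in S→H, the suffix after H is empty, so FOLLOW(H) ⊇ FOLLOW(S) = {$, c, d}; in A→d c H, the suffix after H is empty, so FOLLOW(H) ⊇ FOLLOW(A) = {$, c, d}. Thus FOLLOW(H) = {$, c, d}.
FOLLOW(F): in S→F A S, F is followed by A S with FIRST {λ, c, d}; in S→F A S, the suffix after F is nullable, so FOLLOW(F) ⊇ FOLLOW(S) = {$, c, d}. Thus FOLLOW(F) = {$, c, d}.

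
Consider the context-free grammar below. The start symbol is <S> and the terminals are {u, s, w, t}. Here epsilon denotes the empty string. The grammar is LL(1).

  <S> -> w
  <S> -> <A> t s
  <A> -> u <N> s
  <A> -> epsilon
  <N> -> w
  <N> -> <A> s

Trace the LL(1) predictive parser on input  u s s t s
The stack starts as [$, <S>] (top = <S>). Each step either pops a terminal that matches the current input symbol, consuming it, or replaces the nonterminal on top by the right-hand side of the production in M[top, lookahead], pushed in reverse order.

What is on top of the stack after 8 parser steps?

s

     Stack          Input        Action
  1  $ <S>          u s s t s $  expand <S> -> <A> t s
  2  $ s t <A>      u s s t s $  expand <A> -> u <N> s
  3  $ s t s <N> u  u s s t s $  match u
  4  $ s t s <N>    s s t s $    expand <N> -> <A> s
  5  $ s t s s <A>  s s t s $    expand <A> -> epsilon
  6  $ s t s s      s s t s $    match s
  7  $ s t s        s t s $      match s
  8  $ s t          t s $        match t
Stack after step 8: $ s (top = s).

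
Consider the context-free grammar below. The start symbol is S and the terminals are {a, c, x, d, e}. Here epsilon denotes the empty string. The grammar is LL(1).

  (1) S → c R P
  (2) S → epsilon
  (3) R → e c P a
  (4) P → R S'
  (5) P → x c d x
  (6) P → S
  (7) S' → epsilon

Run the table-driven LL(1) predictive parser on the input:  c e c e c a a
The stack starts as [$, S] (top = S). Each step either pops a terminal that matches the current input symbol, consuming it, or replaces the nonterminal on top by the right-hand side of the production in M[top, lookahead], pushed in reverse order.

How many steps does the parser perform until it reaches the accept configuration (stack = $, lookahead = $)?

step 1: stack=$ S  input=c e c e c a a $  — expand S → c R P
step 2: stack=$ P R c  input=c e c e c a a $  — match c
step 3: stack=$ P R  input=e c e c a a $  — expand R → e c P a
step 4: stack=$ P a P c e  input=e c e c a a $  — match e
step 5: stack=$ P a P c  input=c e c a a $  — match c
step 6: stack=$ P a P  input=e c a a $  — expand P → R S'
step 7: stack=$ P a S' R  input=e c a a $  — expand R → e c P a
step 8: stack=$ P a S' a P c e  input=e c a a $  — match e
step 9: stack=$ P a S' a P c  input=c a a $  — match c
step 10: stack=$ P a S' a P  input=a a $  — expand P → S
step 11: stack=$ P a S' a S  input=a a $  — expand S → epsilon
step 12: stack=$ P a S' a  input=a a $  — match a
step 13: stack=$ P a S'  input=a $  — expand S' → epsilon
step 14: stack=$ P a  input=a $  — match a
step 15: stack=$ P  input=$  — expand P → S
step 16: stack=$ S  input=$  — expand S → epsilon
Accept reached after 16 steps.

16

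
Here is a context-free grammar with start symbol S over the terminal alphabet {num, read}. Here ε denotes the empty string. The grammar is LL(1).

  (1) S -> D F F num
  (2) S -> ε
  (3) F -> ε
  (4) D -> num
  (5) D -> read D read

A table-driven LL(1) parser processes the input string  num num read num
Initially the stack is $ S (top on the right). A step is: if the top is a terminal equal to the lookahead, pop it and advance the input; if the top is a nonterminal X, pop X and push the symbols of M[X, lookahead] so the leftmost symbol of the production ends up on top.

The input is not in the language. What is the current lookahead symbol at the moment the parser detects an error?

read

     Stack          Input               Action
  1  $ S            num num read num $  expand S -> D F F num
  2  $ num F F D    num num read num $  expand D -> num
  3  $ num F F num  num num read num $  match num
  4  $ num F F      num read num $      expand F -> ε
  5  $ num F        num read num $      expand F -> ε
  6  $ num          num read num $      match num
  7  $              read num $          error: stack empty but input remains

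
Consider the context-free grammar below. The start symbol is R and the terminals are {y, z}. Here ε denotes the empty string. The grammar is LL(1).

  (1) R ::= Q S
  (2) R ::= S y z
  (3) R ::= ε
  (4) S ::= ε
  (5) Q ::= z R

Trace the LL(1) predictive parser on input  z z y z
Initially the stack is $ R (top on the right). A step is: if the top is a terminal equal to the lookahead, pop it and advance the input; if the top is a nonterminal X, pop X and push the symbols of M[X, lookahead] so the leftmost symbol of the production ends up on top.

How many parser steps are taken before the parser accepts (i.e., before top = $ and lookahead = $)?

step 1: stack=$ R  input=z z y z $  — expand R ::= Q S
step 2: stack=$ S Q  input=z z y z $  — expand Q ::= z R
step 3: stack=$ S R z  input=z z y z $  — match z
step 4: stack=$ S R  input=z y z $  — expand R ::= Q S
step 5: stack=$ S S Q  input=z y z $  — expand Q ::= z R
step 6: stack=$ S S R z  input=z y z $  — match z
step 7: stack=$ S S R  input=y z $  — expand R ::= S y z
step 8: stack=$ S S z y S  input=y z $  — expand S ::= ε
step 9: stack=$ S S z y  input=y z $  — match y
step 10: stack=$ S S z  input=z $  — match z
step 11: stack=$ S S  input=$  — expand S ::= ε
step 12: stack=$ S  input=$  — expand S ::= ε
Accept reached after 12 steps.

12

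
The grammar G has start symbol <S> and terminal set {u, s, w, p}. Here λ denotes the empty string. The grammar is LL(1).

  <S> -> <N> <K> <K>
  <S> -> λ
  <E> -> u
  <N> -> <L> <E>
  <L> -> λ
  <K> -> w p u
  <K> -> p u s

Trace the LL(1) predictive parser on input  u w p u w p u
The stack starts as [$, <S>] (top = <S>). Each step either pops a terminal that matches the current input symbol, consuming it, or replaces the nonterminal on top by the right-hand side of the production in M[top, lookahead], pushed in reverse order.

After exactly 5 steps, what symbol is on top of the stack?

<K>

step 1: stack=$ <S>  input=u w p u w p u $  — expand <S> -> <N> <K> <K>
step 2: stack=$ <K> <K> <N>  input=u w p u w p u $  — expand <N> -> <L> <E>
step 3: stack=$ <K> <K> <E> <L>  input=u w p u w p u $  — expand <L> -> λ
step 4: stack=$ <K> <K> <E>  input=u w p u w p u $  — expand <E> -> u
step 5: stack=$ <K> <K> u  input=u w p u w p u $  — match u
Stack after step 5: $ <K> <K> (top = <K>).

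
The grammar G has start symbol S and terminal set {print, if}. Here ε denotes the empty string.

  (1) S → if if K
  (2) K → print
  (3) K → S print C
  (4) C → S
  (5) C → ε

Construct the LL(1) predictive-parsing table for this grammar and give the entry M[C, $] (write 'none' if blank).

FIRST(S): from S→if if K we get {if}. So FIRST(S) = {if}.
FIRST(K): from K→print we get {print}; from K→S print C we get {if}. So FIRST(K) = {if, print}.
FIRST(C): from C→S we get {if}; from C→ε we get {ε}. So FIRST(C) = {ε, if}.
FOLLOW(S) includes $ since S is the start symbol.
FOLLOW(K): in S→if if K, the suffix after K is empty, so FOLLOW(K) ⊇ FOLLOW(S) = {$, print}. Thus FOLLOW(K) = {$, print}.
FOLLOW(C): in K→S print C, the suffix after C is empty, so FOLLOW(C) ⊇ FOLLOW(K) = {$, print}. Thus FOLLOW(C) = {$, print}.
For C → S: FIRST(S) = {if}, so it goes in M[C, t] for t ∈ {if}.
For C → ε: FIRST(ε) = {ε}, so it goes in M[C, t] for t ∈ {}; since ε ∈ FIRST, also for every t ∈ FOLLOW(C) = {$, print}.

C → ε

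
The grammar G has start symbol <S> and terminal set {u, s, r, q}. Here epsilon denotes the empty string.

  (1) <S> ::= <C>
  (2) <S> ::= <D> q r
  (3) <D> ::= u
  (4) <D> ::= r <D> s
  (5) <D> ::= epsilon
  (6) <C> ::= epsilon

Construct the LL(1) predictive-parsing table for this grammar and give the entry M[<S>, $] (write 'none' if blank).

<S> ::= <C>

FIRST(<D>) = {epsilon, r, u}
FIRST(<C>) = {epsilon}
FIRST(<S>) = {epsilon, q, r, u}  (via <C>, <D> q r)
FOLLOW(<S>) includes $ since <S> is the start symbol.
FOLLOW(<S>): <S> appears on no right-hand side. Thus FOLLOW(<S>) = {$}.
For <S> ::= <C>: FIRST(<C>) = {epsilon}, so it goes in M[<S>, t] for t ∈ {}; since epsilon ∈ FIRST, also for every t ∈ FOLLOW(<S>) = {$}.
For <S> ::= <D> q r: FIRST(<D> q r) = {q, r, u}, so it goes in M[<S>, t] for t ∈ {q, r, u}.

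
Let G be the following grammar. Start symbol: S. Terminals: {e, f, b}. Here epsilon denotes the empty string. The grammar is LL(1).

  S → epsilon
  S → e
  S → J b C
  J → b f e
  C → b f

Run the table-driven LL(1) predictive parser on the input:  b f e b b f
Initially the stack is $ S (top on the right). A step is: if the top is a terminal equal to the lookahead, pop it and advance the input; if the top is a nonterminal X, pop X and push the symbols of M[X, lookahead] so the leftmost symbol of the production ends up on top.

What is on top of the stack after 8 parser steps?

f

     Stack        Input          Action
  1  $ S          b f e b b f $  expand S → J b C
  2  $ C b J      b f e b b f $  expand J → b f e
  3  $ C b e f b  b f e b b f $  match b
  4  $ C b e f    f e b b f $    match f
  5  $ C b e      e b b f $      match e
  6  $ C b        b b f $        match b
  7  $ C          b f $          expand C → b f
  8  $ f b        b f $          match b
Stack after step 8: $ f (top = f).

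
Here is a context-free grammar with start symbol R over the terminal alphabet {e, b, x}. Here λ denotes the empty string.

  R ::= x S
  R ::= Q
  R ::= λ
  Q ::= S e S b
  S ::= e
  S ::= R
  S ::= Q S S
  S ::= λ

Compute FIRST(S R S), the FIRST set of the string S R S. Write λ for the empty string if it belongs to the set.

{λ, e, x}

FIRST(R): from R::=x S we get {x}; from R::=Q we get {e, x}; from R::=λ we get {λ}. So FIRST(R) = {λ, e, x}.
FIRST(Q): from Q::=S e S b we get {e, x}. So FIRST(Q) = {e, x}.
FIRST(S): from S::=e we get {e}; from S::=R we get {λ, e, x}; from S::=Q S S we get {e, x}; from S::=λ we get {λ}. So FIRST(S) = {λ, e, x}.
FIRST(S R S): take FIRST of each symbol in turn, carrying on past any symbol whose FIRST contains λ; result {λ, e, x}.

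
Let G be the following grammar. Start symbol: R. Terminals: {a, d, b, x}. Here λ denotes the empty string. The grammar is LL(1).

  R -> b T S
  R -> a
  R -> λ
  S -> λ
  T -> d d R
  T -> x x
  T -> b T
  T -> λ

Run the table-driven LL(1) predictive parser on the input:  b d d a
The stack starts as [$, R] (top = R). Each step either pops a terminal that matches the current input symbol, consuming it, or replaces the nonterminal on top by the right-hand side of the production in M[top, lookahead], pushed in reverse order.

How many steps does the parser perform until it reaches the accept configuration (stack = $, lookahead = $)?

8

     Stack      Input      Action
  1  $ R        b d d a $  expand R -> b T S
  2  $ S T b    b d d a $  match b
  3  $ S T      d d a $    expand T -> d d R
  4  $ S R d d  d d a $    match d
  5  $ S R d    d a $      match d
  6  $ S R      a $        expand R -> a
  7  $ S a      a $        match a
  8  $ S        $          expand S -> λ
Accept reached after 8 steps.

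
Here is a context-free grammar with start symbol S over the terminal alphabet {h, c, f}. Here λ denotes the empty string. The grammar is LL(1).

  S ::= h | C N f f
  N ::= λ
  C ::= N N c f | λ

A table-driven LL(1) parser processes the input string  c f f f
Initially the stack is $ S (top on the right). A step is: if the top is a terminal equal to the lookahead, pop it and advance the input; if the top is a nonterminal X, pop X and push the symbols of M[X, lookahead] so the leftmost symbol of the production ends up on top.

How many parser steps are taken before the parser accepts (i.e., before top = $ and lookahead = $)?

     Stack            Input      Action
  1  $ S              c f f f $  expand S ::= C N f f
  2  $ f f N C        c f f f $  expand C ::= N N c f
  3  $ f f N f c N N  c f f f $  expand N ::= λ
  4  $ f f N f c N    c f f f $  expand N ::= λ
  5  $ f f N f c      c f f f $  match c
  6  $ f f N f        f f f $    match f
  7  $ f f N          f f $      expand N ::= λ
  8  $ f f            f f $      match f
  9  $ f              f $        match f
Accept reached after 9 steps.

9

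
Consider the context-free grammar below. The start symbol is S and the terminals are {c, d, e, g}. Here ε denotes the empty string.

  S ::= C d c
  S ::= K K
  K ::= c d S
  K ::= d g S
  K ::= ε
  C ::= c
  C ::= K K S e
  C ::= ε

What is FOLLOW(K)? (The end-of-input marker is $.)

{$, c, d, e}

FIRST(K) = {ε, c, d}
FIRST(S) = {ε, c, d, e}  (via C d c, K K)
FIRST(C) = {ε, c, d, e}  (via K K S e)
FOLLOW(S) includes $ since S is the start symbol.
FOLLOW(C): in S::=C d c, C is followed by d c with FIRST {d}. Thus FOLLOW(C) = {d}.
FOLLOW(S): in K::=c d S, the suffix after S is empty, so FOLLOW(S) ⊇ FOLLOW(K) = {$, c, d, e}; in K::=d g S, the suffix after S is empty, so FOLLOW(S) ⊇ FOLLOW(K) = {$, c, d, e}; in C::=K K S e, S is followed by e with FIRST {e}. Thus FOLLOW(S) = {$, c, d, e}.
FOLLOW(K): in S::=K K (occurrence 1), K is followed by K with FIRST {ε, c, d}; in S::=K K (occurrence 1), the suffix after K is nullable, so FOLLOW(K) ⊇ FOLLOW(S) = {$, c, d, e}; in S::=K K (occurrence 2), the suffix after K is empty, so FOLLOW(K) ⊇ FOLLOW(S) = {$, c, d, e}; in C::=K K S e (occurrence 1), K is followed by K S e with FIRST {c, d, e}; in C::=K K S e (occurrence 2), K is followed by S e with FIRST {c, d, e}. Thus FOLLOW(K) = {$, c, d, e}.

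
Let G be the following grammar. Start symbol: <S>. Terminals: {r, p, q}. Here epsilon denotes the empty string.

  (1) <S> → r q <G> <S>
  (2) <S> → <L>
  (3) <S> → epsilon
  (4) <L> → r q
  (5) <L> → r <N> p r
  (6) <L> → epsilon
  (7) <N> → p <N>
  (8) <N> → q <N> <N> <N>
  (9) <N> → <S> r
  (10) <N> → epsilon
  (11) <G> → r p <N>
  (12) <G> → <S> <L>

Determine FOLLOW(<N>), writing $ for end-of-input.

{$, p, q, r}

FIRST(<L>): from <L>→r q we get {r}; from <L>→r <N> p r we get {r}; from <L>→epsilon we get {epsilon}. So FIRST(<L>) = {epsilon, r}.
FIRST(<S>): from <S>→r q <G> <S> we get {r}; from <S>→<L> we get {epsilon, r}; from <S>→epsilon we get {epsilon}. So FIRST(<S>) = {epsilon, r}.
FIRST(<N>): from <N>→p <N> we get {p}; from <N>→q <N> <N> <N> we get {q}; from <N>→<S> r we get {r}; from <N>→epsilon we get {epsilon}. So FIRST(<N>) = {epsilon, p, q, r}.
FIRST(<G>): from <G>→r p <N> we get {r}; from <G>→<S> <L> we get {epsilon, r}. So FIRST(<G>) = {epsilon, r}.
FOLLOW(<S>) includes $ since <S> is the start symbol.
FOLLOW(<S>): in <S>→r q <G> <S>, the suffix after <S> is empty (adds nothing new); in <N>→<S> r, <S> is followed by r with FIRST {r}; in <G>→<S> <L>, <S> is followed by <L> with FIRST {epsilon, r}; in <G>→<S> <L>, the suffix after <S> is nullable, so FOLLOW(<S>) ⊇ FOLLOW(<G>) = {$, r}. Thus FOLLOW(<S>) = {$, r}.
FOLLOW(<G>): in <S>→r q <G> <S>, <G> is followed by <S> with FIRST {epsilon, r}; in <S>→r q <G> <S>, the suffix after <G> is nullable, so FOLLOW(<G>) ⊇ FOLLOW(<S>) = {$, r}. Thus FOLLOW(<G>) = {$, r}.
FOLLOW(<L>): in <S>→<L>, the suffix after <L> is empty, so FOLLOW(<L>) ⊇ FOLLOW(<S>) = {$, r}; in <G>→<S> <L>, the suffix after <L> is empty, so FOLLOW(<L>) ⊇ FOLLOW(<G>) = {$, r}. Thus FOLLOW(<L>) = {$, r}.
FOLLOW(<N>): in <L>→r <N> p r, <N> is followed by p r with FIRST {p}; in <N>→p <N>, the suffix after <N> is empty (adds nothing new); in <N>→q <N> <N> <N> (occurrence 1), <N> is followed by <N> <N> with FIRST {epsilon, p, q, r}; in <N>→q <N> <N> <N> (occurrence 1), the suffix after <N> is nullable (adds nothing new); in <N>→q <N> <N> <N> (occurrence 2), <N> is followed by <N> with FIRST {epsilon, p, q, r}; in <N>→q <N> <N> <N> (occurrence 2), the suffix after <N> is nullable (adds nothing new); in <N>→q <N> <N> <N> (occurrence 3), the suffix after <N> is empty (adds nothing new); in <G>→r p <N>, the suffix after <N> is empty, so FOLLOW(<N>) ⊇ FOLLOW(<G>) = {$, r}. Thus FOLLOW(<N>) = {$, p, q, r}.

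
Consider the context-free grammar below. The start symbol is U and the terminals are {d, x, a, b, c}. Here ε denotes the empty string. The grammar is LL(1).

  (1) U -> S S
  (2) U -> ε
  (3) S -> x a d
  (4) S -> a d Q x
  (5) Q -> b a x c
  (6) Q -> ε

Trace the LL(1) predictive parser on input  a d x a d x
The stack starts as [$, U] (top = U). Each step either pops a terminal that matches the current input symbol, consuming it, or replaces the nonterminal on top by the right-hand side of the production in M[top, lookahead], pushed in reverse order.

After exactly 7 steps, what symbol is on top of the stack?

a

step 1: stack=$ U  input=a d x a d x $  — expand U -> S S
step 2: stack=$ S S  input=a d x a d x $  — expand S -> a d Q x
step 3: stack=$ S x Q d a  input=a d x a d x $  — match a
step 4: stack=$ S x Q d  input=d x a d x $  — match d
step 5: stack=$ S x Q  input=x a d x $  — expand Q -> ε
step 6: stack=$ S x  input=x a d x $  — match x
step 7: stack=$ S  input=a d x $  — expand S -> a d Q x
Stack after step 7: $ x Q d a (top = a).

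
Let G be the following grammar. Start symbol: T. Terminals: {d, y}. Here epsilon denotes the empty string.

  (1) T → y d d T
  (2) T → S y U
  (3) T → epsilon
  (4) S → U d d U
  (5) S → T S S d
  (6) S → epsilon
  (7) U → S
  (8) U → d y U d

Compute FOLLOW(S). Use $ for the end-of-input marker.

FIRST(T): from T→y d d T we get {y}; from T→S y U we get {d, y}; from T→epsilon we get {epsilon}. So FIRST(T) = {epsilon, d, y}.
FIRST(S): from S→U d d U we get {d, y}; from S→T S S d we get {d, y}; from S→epsilon we get {epsilon}. So FIRST(S) = {epsilon, d, y}.
FIRST(U): from U→S we get {epsilon, d, y}; from U→d y U d we get {d}. So FIRST(U) = {epsilon, d, y}.
FOLLOW(T) includes $ since T is the start symbol.
FOLLOW(T): in T→y d d T, the suffix after T is empty (adds nothing new); in S→T S S d, T is followed by S S d with FIRST {d, y}. Thus FOLLOW(T) = {$, d, y}.
FOLLOW(S): in T→S y U, S is followed by y U with FIRST {y}; in S→T S S d (occurrence 1), S is followed by S d with FIRST {d, y}; in S→T S S d (occurrence 2), S is followed by d with FIRST {d}; in U→S, the suffix after S is empty, so FOLLOW(S) ⊇ FOLLOW(U) = {$, d, y}. Thus FOLLOW(S) = {$, d, y}.
FOLLOW(U): in T→S y U, the suffix after U is empty, so FOLLOW(U) ⊇ FOLLOW(T) = {$, d, y}; in S→U d d U (occurrence 1), U is followed by d d U with FIRST {d}; in S→U d d U (occurrence 2), the suffix after U is empty, so FOLLOW(U) ⊇ FOLLOW(S) = {$, d, y}; in U→d y U d, U is followed by d with FIRST {d}. Thus FOLLOW(U) = {$, d, y}.

{$, d, y}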